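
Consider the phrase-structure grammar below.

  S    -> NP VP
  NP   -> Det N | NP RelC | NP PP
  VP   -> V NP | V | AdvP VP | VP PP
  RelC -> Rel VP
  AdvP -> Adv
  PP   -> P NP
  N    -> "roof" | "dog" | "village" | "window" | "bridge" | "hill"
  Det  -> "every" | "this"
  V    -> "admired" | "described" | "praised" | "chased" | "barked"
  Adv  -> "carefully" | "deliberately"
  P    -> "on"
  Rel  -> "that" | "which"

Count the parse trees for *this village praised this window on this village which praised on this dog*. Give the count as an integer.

10

Two of the 10 distinct bracketings:
[S [NP [Det this] [N village]] [VP [V praised] [NP [NP [NP [Det this] [N window]] [PP [P on] [NP [Det this] [N village]]]] [RelC [Rel which] [VP [VP [V praised]] [PP [P on] [NP [Det this] [N dog]]]]]]]]
[S [NP [Det this] [N village]] [VP [V praised] [NP [NP [Det this] [N window]] [PP [P on] [NP [NP [Det this] [N village]] [RelC [Rel which] [VP [VP [V praised]] [PP [P on] [NP [Det this] [N dog]]]]]]]]]]
The trees differ in how a recursive rule is bracketed over the same span.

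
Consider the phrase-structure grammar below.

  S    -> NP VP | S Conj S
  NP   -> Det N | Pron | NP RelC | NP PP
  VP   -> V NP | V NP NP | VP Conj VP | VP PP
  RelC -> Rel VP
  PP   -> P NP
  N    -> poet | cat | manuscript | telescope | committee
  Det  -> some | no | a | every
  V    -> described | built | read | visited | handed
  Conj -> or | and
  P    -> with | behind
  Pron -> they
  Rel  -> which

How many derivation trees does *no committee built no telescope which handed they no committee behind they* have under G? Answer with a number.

6

Two of the 6 distinct bracketings:
[S [NP [Det no] [N committee]] [VP [V built] [NP [NP [Det no] [N telescope]] [RelC [Rel which] [VP [V handed] [NP [Pron they]] [NP [NP [Det no] [N committee]] [PP [P behind] [NP [Pron they]]]]]]]]]
[S [NP [Det no] [N committee]] [VP [V built] [NP [NP [Det no] [N telescope]] [RelC [Rel which] [VP [VP [V handed] [NP [Pron they]] [NP [Det no] [N committee]]] [PP [P behind] [NP [Pron they]]]]]]]]
The difference turns on whether NP → NP PP is used at the relevant span, versus an alternative expansion of NP.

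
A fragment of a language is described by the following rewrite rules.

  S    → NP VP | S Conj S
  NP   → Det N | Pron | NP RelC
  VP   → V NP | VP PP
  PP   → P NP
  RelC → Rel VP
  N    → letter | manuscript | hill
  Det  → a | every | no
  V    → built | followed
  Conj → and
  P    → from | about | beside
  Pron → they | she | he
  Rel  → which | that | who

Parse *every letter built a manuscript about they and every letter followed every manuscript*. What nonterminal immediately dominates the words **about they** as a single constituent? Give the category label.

S
  S
    NP
      Det: every
      N: letter
    VP
      VP
        V: built
        NP
          Det: a
          N: manuscript
      PP
        P: about
        NP
          Pron: they
  Conj: and
  S
    NP
      Det: every
      N: letter
    VP
      V: followed
      NP
        Det: every
        N: manuscript
The span 'about they' is the PP node built by PP → P NP.

PP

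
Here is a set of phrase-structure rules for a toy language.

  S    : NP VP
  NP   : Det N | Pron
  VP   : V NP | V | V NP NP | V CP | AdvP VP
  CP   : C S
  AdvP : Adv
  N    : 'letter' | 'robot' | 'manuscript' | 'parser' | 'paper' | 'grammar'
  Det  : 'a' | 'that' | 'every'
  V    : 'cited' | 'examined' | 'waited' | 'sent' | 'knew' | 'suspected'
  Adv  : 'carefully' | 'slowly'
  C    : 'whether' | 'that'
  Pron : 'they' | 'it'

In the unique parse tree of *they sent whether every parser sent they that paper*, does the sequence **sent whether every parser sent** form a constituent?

No

[S [NP [Pron they]] [VP [V sent] [CP [C whether] [S [NP [Det every] [N parser]] [VP [V sent] [NP [Pron they]] [NP [Det that] [N paper]]]]]]]
The smallest constituent containing 'sent whether every parser sent' is the VP spanning 'sent whether every parser sent they that paper'; no single node in the tree dominates exactly the given words.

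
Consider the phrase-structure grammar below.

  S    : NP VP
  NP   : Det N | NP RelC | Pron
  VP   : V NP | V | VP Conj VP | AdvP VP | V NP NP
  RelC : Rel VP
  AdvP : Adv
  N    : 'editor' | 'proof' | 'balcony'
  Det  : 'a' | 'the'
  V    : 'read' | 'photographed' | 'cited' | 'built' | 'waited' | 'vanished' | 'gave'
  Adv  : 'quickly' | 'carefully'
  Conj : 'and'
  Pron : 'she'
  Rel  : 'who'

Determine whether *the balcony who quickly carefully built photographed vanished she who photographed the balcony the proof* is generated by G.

Ungrammatical

For S → NP VP, every NP-prefix leaves a non-VP remainder: after 'the balcony' the remainder is not a VP; after 'the balcony who quickly carefully built' the remainder is not a VP.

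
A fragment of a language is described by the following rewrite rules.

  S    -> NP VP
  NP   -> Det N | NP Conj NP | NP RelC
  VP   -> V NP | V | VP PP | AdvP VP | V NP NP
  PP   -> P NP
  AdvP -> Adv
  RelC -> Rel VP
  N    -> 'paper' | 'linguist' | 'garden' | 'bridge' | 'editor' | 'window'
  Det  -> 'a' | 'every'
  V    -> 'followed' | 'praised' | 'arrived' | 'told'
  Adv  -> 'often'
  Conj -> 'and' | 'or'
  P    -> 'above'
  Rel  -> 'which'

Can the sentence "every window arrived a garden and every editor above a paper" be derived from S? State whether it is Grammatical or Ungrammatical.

Grammatical

[S [NP [Det every] [N window]] [VP [VP [V arrived] [NP [NP [Det a] [N garden]] [Conj and] [NP [Det every] [N editor]]]] [PP [P above] [NP [Det a] [N paper]]]]]
Every word is introduced by a lexical rule and the phrasal rules combine the resulting categories into a single S.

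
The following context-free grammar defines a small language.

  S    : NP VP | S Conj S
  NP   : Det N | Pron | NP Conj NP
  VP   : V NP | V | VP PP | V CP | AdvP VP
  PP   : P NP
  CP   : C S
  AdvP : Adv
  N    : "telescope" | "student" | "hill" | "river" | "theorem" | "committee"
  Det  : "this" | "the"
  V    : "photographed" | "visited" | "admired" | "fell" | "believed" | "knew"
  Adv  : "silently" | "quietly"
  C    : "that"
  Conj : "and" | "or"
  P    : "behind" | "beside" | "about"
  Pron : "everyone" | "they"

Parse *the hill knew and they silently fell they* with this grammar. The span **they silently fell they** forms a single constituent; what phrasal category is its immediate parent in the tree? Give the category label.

S

[S [S [NP [Det the] [N hill]] [VP [V knew]]] [Conj and] [S [NP [Pron they]] [VP [AdvP [Adv silently]] [VP [V fell] [NP [Pron they]]]]]]
The span 'they silently fell they' is the S node built by S → NP VP.
Its mother is the S built by S → S Conj S.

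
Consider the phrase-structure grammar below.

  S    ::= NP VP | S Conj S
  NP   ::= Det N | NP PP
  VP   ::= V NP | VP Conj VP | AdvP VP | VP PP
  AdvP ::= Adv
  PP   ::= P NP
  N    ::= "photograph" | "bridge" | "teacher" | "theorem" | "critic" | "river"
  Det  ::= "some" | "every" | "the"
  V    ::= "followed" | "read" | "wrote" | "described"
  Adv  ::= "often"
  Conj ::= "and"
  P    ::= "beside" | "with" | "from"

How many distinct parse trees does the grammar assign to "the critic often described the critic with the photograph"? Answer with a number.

3

Two of the 3 distinct bracketings:
[S [NP [Det the] [N critic]] [VP [AdvP [Adv often]] [VP [V described] [NP [NP [Det the] [N critic]] [PP [P with] [NP [Det the] [N photograph]]]]]]]
[S [NP [Det the] [N critic]] [VP [AdvP [Adv often]] [VP [VP [V described] [NP [Det the] [N critic]]] [PP [P with] [NP [Det the] [N photograph]]]]]]
The difference turns on whether NP → NP PP is used at the relevant span, versus an alternative expansion of NP.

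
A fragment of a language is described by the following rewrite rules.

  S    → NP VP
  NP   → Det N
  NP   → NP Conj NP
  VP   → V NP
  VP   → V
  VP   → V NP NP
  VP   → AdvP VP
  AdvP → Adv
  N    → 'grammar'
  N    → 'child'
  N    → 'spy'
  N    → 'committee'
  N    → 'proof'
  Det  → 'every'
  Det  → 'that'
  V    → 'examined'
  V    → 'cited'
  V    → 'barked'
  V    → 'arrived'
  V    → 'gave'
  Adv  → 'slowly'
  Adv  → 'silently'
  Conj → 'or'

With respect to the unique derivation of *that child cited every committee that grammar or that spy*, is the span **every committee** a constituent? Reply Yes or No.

Yes

[S [NP [Det that] [N child]] [VP [V cited] [NP [Det every] [N committee]] [NP [NP [Det that] [N grammar]] [Conj or] [NP [Det that] [N spy]]]]]
The words 'every committee' are exhaustively dominated by a single NP node (built by NP → Det N), so they form a constituent.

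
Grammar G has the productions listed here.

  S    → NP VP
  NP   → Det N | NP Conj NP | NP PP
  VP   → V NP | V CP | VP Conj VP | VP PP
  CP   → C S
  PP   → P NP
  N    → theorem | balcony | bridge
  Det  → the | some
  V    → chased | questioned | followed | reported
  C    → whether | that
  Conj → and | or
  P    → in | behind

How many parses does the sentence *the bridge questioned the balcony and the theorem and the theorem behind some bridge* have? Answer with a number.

Two of the 7 distinct bracketings:
[S [NP [Det the] [N bridge]] [VP [V questioned] [NP [NP [Det the] [N balcony]] [Conj and] [NP [NP [Det the] [N theorem]] [Conj and] [NP [NP [Det the] [N theorem]] [PP [P behind] [NP [Det some] [N bridge]]]]]]]]
[S [NP [Det the] [N bridge]] [VP [V questioned] [NP [NP [Det the] [N balcony]] [Conj and] [NP [NP [NP [Det the] [N theorem]] [Conj and] [NP [Det the] [N theorem]]] [PP [P behind] [NP [Det some] [N bridge]]]]]]]
The trees differ in how a recursive rule is bracketed over the same span.

7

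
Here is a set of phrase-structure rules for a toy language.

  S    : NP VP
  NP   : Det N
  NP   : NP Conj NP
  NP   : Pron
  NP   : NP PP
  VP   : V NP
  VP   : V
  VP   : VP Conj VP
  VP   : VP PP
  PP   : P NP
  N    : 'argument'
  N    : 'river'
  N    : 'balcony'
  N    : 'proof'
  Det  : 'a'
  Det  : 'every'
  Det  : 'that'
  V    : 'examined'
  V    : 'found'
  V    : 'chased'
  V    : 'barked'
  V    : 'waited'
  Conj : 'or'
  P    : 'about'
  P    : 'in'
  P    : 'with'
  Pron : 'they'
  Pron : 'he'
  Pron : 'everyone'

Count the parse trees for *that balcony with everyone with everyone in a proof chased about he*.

Two of the 5 distinct bracketings:
[S [NP [NP [Det that] [N balcony]] [PP [P with] [NP [NP [Pron everyone]] [PP [P with] [NP [NP [Pron everyone]] [PP [P in] [NP [Det a] [N proof]]]]]]]] [VP [VP [V chased]] [PP [P about] [NP [Pron he]]]]]
[S [NP [NP [Det that] [N balcony]] [PP [P with] [NP [NP [NP [Pron everyone]] [PP [P with] [NP [Pron everyone]]]] [PP [P in] [NP [Det a] [N proof]]]]]] [VP [VP [V chased]] [PP [P about] [NP [Pron he]]]]]
The trees differ in how a recursive rule is bracketed over the same span.

5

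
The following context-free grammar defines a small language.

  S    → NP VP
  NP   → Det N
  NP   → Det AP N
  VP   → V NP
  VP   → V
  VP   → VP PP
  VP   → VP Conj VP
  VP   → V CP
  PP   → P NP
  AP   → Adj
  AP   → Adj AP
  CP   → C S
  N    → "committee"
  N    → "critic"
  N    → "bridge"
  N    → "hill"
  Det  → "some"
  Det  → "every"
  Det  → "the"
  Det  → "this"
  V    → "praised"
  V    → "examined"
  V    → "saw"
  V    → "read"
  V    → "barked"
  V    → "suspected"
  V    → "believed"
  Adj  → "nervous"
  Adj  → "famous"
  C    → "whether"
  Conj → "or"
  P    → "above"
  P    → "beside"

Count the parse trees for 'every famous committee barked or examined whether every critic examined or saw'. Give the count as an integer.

3

Two of the 3 distinct bracketings:
[S [NP [Det every] [AP [Adj famous]] [N committee]] [VP [VP [V barked]] [Conj or] [VP [VP [V examined] [CP [C whether] [S [NP [Det every] [N critic]] [VP [V examined]]]]] [Conj or] [VP [V saw]]]]]
[S [NP [Det every] [AP [Adj famous]] [N committee]] [VP [VP [V barked]] [Conj or] [VP [V examined] [CP [C whether] [S [NP [Det every] [N critic]] [VP [VP [V examined]] [Conj or] [VP [V saw]]]]]]]]
The trees differ in how a recursive rule is bracketed over the same span.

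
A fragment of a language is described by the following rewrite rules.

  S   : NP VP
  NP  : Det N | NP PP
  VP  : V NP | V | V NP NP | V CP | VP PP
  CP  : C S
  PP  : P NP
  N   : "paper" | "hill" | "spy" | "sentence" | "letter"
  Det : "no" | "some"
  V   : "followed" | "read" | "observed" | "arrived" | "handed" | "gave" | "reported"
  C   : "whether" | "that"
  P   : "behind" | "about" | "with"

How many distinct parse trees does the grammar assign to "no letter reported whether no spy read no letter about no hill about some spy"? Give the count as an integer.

Two of the 9 distinct bracketings:
[S [NP [Det no] [N letter]] [VP [V reported] [CP [C whether] [S [NP [Det no] [N spy]] [VP [V read] [NP [NP [Det no] [N letter]] [PP [P about] [NP [NP [Det no] [N hill]] [PP [P about] [NP [Det some] [N spy]]]]]]]]]]]
[S [NP [Det no] [N letter]] [VP [V reported] [CP [C whether] [S [NP [Det no] [N spy]] [VP [V read] [NP [NP [NP [Det no] [N letter]] [PP [P about] [NP [Det no] [N hill]]]] [PP [P about] [NP [Det some] [N spy]]]]]]]]]
The trees differ in how a recursive rule is bracketed over the same span.

9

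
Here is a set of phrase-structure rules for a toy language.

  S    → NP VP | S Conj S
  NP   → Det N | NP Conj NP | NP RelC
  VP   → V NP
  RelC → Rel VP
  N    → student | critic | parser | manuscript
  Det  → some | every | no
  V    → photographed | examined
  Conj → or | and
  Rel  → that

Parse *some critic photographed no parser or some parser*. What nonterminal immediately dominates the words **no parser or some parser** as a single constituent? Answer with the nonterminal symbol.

NP

[S [NP [Det some] [N critic]] [VP [V photographed] [NP [NP [Det no] [N parser]] [Conj or] [NP [Det some] [N parser]]]]]
The span 'no parser or some parser' is the NP node built by NP → NP Conj NP.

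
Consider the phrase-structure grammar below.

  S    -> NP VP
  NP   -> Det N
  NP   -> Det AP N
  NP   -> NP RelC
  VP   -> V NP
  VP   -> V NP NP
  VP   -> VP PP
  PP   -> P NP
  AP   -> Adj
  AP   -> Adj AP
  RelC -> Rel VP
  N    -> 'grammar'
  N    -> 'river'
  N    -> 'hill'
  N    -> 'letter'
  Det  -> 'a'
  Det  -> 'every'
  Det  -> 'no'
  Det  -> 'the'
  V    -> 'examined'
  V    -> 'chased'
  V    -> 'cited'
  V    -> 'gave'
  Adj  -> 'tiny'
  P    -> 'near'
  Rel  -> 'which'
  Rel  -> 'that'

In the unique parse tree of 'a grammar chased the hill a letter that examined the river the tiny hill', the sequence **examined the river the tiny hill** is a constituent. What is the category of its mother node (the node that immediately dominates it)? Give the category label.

RelC

[S [NP [Det a] [N grammar]] [VP [V chased] [NP [Det the] [N hill]] [NP [NP [Det a] [N letter]] [RelC [Rel that] [VP [V examined] [NP [Det the] [N river]] [NP [Det the] [AP [Adj tiny]] [N hill]]]]]]]
The span 'examined the river the tiny hill' is the VP node built by VP → V NP NP.
Its mother is the RelC built by RelC → Rel VP.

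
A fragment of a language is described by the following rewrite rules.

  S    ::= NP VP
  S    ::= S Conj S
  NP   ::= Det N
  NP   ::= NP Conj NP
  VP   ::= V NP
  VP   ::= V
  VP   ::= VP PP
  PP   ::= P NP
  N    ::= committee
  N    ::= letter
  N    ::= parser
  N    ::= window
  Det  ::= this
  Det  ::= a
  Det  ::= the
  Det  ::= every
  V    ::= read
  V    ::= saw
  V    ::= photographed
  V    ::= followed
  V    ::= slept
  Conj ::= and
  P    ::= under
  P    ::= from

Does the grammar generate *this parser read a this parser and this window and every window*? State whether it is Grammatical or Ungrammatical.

Ungrammatical

A Det word can never sit immediately before a Det word in any string this grammar generates, so the substring 'a this' rules out a derivation.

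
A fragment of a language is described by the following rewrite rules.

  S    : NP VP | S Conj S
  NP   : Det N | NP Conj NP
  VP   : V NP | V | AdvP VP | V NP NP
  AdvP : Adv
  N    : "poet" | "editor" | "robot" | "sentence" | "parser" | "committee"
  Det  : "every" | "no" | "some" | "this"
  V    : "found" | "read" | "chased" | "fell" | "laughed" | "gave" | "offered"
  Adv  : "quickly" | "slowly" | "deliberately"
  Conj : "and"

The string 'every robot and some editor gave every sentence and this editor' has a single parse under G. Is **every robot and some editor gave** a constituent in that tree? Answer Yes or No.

[S [NP [NP [Det every] [N robot]] [Conj and] [NP [Det some] [N editor]]] [VP [V gave] [NP [NP [Det every] [N sentence]] [Conj and] [NP [Det this] [N editor]]]]]
The smallest constituent containing 'every robot and some editor gave' is the S spanning 'every robot and some editor gave every sentence and this editor'; no single node in the tree dominates exactly the given words.

No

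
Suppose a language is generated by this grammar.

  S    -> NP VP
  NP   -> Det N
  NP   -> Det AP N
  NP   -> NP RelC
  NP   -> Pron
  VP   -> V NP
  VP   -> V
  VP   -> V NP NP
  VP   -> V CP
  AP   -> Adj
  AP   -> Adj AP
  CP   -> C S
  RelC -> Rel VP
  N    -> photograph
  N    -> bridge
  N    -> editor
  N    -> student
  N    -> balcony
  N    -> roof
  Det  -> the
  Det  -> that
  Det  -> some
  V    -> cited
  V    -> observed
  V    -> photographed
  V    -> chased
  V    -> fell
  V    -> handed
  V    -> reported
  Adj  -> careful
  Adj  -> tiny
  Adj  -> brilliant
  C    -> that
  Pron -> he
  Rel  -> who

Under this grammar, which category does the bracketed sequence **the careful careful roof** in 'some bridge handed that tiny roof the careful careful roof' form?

[S [NP [Det some] [N bridge]] [VP [V handed] [NP [Det that] [AP [Adj tiny]] [N roof]] [NP [Det the] [AP [Adj careful] [AP [Adj careful]]] [N roof]]]]
The span 'the careful careful roof' is the NP node built by NP → Det AP N.

NP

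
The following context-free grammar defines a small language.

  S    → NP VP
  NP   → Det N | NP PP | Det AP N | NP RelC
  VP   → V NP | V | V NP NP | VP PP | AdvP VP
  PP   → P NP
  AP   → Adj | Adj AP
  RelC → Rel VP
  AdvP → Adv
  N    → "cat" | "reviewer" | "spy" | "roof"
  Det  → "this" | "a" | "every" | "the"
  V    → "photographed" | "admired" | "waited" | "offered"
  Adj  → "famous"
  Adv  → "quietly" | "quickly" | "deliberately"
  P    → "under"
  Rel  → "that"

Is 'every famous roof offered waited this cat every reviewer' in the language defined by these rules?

For S → NP VP, the only prefix that parses as NP is 'every famous roof', but the remainder 'offered waited this cat every reviewer' is not a VP under these rules.

Ungrammatical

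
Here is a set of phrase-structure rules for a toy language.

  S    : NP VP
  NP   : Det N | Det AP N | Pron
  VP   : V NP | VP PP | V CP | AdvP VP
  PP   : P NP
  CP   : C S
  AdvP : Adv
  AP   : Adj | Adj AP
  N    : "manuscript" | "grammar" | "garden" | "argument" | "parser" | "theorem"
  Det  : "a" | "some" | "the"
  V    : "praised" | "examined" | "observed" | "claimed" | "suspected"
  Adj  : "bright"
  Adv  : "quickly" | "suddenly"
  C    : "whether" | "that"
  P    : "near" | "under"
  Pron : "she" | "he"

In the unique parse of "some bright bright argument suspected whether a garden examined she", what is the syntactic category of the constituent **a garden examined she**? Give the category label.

S

[S [NP [Det some] [AP [Adj bright] [AP [Adj bright]]] [N argument]] [VP [V suspected] [CP [C whether] [S [NP [Det a] [N garden]] [VP [V examined] [NP [Pron she]]]]]]]
The span 'a garden examined she' is the S node built by S → NP VP.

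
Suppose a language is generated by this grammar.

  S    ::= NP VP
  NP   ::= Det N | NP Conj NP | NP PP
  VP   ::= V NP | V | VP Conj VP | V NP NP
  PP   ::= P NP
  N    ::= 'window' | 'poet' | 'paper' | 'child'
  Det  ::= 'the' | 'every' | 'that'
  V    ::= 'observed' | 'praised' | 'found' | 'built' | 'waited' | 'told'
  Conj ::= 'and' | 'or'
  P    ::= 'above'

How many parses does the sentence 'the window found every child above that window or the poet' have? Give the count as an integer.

The two bracketings:
[S [NP [Det the] [N window]] [VP [V found] [NP [NP [NP [Det every] [N child]] [PP [P above] [NP [Det that] [N window]]]] [Conj or] [NP [Det the] [N poet]]]]]
[S [NP [Det the] [N window]] [VP [V found] [NP [NP [Det every] [N child]] [PP [P above] [NP [NP [Det that] [N window]] [Conj or] [NP [Det the] [N poet]]]]]]]
The trees differ in how a recursive rule is bracketed over the same span.

2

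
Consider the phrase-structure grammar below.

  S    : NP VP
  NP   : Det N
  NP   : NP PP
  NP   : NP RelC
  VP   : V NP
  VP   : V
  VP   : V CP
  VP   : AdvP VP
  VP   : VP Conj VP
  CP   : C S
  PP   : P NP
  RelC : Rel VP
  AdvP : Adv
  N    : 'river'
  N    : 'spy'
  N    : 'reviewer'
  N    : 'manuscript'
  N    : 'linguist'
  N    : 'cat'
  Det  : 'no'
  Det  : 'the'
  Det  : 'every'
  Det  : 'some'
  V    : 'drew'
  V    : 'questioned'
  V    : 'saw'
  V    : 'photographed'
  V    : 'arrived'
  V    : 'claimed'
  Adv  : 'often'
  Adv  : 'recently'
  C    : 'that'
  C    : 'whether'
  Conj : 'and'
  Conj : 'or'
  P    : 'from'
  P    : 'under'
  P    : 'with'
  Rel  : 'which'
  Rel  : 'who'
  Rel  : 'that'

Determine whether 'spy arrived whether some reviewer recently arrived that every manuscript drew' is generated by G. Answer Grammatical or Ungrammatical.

Ungrammatical

For S → NP VP, no prefix of the string parses as an NP.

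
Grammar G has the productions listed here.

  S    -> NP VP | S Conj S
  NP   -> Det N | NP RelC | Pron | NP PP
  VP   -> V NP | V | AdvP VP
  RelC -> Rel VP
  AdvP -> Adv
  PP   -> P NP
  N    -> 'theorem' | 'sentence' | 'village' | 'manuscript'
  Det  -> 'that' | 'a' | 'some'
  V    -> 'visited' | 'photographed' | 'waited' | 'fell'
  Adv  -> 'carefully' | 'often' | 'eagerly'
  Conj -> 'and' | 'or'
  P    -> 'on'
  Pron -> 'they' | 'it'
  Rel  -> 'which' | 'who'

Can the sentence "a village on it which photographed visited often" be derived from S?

For S → NP VP, every NP-prefix leaves a non-VP remainder: after 'a village' the remainder is not a VP; after 'a village on it' the remainder is not a VP; after 'a village on it which photographed' the remainder is not a VP. The alternative S rule S → S Conj S likewise has no satisfying split.

Ungrammatical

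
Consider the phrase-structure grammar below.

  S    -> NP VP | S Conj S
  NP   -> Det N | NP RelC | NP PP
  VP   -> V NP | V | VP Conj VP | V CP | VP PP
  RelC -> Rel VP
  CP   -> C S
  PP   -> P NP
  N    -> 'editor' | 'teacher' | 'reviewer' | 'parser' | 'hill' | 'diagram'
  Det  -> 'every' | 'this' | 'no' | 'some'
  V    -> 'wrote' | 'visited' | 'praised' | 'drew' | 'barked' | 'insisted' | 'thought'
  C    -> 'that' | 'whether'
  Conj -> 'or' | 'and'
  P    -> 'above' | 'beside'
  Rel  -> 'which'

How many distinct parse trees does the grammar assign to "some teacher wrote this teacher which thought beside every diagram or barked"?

4

Two of the 4 distinct bracketings:
[S [NP [Det some] [N teacher]] [VP [V wrote] [NP [NP [Det this] [N teacher]] [RelC [Rel which] [VP [VP [VP [V thought]] [PP [P beside] [NP [Det every] [N diagram]]]] [Conj or] [VP [V barked]]]]]]]
[S [NP [Det some] [N teacher]] [VP [VP [V wrote] [NP [NP [Det this] [N teacher]] [RelC [Rel which] [VP [VP [V thought]] [PP [P beside] [NP [Det every] [N diagram]]]]]]] [Conj or] [VP [V barked]]]]
The trees differ in how a recursive rule is bracketed over the same span.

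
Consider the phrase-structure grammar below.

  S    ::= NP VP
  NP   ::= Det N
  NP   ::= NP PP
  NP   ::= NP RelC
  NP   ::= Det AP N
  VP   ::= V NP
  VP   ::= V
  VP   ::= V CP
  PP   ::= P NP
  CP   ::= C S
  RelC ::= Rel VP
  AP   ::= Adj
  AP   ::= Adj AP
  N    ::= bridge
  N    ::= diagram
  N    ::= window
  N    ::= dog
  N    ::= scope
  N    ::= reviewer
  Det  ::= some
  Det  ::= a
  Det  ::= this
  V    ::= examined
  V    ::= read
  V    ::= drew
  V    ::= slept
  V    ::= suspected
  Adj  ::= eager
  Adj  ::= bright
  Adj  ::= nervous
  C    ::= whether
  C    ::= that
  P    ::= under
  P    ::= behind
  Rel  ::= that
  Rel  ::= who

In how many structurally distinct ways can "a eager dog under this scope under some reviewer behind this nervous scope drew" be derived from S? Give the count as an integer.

Two of the 5 distinct bracketings:
[S [NP [NP [Det a] [AP [Adj eager]] [N dog]] [PP [P under] [NP [NP [Det this] [N scope]] [PP [P under] [NP [NP [Det some] [N reviewer]] [PP [P behind] [NP [Det this] [AP [Adj nervous]] [N scope]]]]]]]] [VP [V drew]]]
[S [NP [NP [Det a] [AP [Adj eager]] [N dog]] [PP [P under] [NP [NP [NP [Det this] [N scope]] [PP [P under] [NP [Det some] [N reviewer]]]] [PP [P behind] [NP [Det this] [AP [Adj nervous]] [N scope]]]]]] [VP [V drew]]]
The trees differ in how a recursive rule is bracketed over the same span.

5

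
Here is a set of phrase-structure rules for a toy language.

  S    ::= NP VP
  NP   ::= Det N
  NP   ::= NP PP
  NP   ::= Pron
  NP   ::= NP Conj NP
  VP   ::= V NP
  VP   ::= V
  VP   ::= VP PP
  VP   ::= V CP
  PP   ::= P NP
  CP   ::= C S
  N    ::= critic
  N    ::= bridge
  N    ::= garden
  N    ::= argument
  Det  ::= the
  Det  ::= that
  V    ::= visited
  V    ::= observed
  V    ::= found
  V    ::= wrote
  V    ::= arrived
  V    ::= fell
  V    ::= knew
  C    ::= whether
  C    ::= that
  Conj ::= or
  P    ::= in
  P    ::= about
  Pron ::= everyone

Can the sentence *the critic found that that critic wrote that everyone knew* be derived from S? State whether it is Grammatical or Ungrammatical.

Grammatical

[S [NP [Det the] [N critic]] [VP [V found] [CP [C that] [S [NP [Det that] [N critic]] [VP [V wrote] [CP [C that] [S [NP [Pron everyone]] [VP [V knew]]]]]]]]]
Every word is introduced by a lexical rule and the phrasal rules combine the resulting categories into a single S.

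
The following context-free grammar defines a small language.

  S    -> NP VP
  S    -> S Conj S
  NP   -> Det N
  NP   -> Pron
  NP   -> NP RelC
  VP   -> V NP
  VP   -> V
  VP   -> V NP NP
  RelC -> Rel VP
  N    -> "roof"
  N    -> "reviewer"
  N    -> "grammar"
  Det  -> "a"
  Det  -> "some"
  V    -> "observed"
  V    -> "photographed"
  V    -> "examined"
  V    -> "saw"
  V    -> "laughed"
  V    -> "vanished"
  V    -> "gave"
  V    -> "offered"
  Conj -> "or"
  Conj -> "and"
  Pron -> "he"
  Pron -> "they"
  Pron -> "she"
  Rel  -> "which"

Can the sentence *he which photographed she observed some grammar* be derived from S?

S
  NP
    NP
      Pron: he
    RelC
      Rel: which
      VP
        V: photographed
        NP
          Pron: she
  VP
    V: observed
    NP
      Det: some
      N: grammar
Every word is introduced by a lexical rule and the phrasal rules combine the resulting categories into a single S.

Grammatical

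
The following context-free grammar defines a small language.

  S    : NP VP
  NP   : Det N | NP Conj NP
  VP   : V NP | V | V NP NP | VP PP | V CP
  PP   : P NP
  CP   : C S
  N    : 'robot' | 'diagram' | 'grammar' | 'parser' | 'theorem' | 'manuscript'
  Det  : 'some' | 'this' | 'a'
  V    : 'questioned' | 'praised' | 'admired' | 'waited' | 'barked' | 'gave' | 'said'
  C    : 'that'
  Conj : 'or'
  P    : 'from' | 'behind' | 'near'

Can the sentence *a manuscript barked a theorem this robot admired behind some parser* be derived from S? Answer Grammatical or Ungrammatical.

Ungrammatical

For S → NP VP, the only prefix that parses as NP is 'a manuscript', but the remainder 'barked a theorem this robot admired behind some parser' is not a VP under these rules.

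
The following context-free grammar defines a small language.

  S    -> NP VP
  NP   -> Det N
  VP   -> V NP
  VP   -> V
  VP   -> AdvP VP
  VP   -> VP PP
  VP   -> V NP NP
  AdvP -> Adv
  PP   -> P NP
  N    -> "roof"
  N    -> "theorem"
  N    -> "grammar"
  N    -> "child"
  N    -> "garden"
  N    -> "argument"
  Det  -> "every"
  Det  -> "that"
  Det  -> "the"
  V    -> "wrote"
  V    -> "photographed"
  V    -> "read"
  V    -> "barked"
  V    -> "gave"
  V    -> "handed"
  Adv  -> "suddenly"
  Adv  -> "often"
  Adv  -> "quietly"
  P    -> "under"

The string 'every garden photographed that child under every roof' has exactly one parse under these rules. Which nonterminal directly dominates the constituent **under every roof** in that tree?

[S [NP [Det every] [N garden]] [VP [VP [V photographed] [NP [Det that] [N child]]] [PP [P under] [NP [Det every] [N roof]]]]]
The span 'under every roof' is the PP node built by PP → P NP.
Its mother is the VP built by VP → VP PP.

VP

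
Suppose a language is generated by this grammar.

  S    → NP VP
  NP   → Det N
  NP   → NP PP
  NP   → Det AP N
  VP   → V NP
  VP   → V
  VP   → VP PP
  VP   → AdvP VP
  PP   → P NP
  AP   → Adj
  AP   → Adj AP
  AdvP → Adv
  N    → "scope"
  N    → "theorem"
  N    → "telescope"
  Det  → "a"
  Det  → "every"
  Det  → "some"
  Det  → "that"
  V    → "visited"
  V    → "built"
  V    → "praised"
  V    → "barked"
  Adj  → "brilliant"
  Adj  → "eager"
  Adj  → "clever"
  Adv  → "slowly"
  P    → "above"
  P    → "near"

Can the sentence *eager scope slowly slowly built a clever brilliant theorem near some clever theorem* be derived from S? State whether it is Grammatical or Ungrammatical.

Ungrammatical

For S → NP VP, no prefix of the string parses as an NP.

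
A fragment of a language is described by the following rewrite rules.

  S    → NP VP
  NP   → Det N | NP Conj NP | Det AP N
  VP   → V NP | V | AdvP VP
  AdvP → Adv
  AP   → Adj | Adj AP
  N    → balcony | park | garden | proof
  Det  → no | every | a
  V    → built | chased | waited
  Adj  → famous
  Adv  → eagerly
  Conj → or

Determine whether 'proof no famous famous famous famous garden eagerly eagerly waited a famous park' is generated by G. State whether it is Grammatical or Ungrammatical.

An N word can never sit immediately before a Det word in any string this grammar generates, so the substring 'proof no' rules out a derivation.

Ungrammatical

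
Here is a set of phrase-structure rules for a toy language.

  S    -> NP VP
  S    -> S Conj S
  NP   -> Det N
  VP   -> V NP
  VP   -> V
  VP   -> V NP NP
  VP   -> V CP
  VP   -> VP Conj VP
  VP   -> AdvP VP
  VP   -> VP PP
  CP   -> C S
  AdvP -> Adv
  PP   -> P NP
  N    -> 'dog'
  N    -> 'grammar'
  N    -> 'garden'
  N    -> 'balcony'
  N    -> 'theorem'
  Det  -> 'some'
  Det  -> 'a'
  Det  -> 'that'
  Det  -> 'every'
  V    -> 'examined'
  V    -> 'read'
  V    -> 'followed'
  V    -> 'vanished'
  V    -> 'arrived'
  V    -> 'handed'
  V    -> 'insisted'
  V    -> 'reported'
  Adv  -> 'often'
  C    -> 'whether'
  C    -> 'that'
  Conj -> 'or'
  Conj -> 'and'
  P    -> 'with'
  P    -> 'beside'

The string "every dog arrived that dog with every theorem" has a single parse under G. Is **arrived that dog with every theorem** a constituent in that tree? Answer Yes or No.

[S [NP [Det every] [N dog]] [VP [VP [V arrived] [NP [Det that] [N dog]]] [PP [P with] [NP [Det every] [N theorem]]]]]
The words 'arrived that dog with every theorem' are exhaustively dominated by a single VP node (built by VP → VP PP), so they form a constituent.

Yes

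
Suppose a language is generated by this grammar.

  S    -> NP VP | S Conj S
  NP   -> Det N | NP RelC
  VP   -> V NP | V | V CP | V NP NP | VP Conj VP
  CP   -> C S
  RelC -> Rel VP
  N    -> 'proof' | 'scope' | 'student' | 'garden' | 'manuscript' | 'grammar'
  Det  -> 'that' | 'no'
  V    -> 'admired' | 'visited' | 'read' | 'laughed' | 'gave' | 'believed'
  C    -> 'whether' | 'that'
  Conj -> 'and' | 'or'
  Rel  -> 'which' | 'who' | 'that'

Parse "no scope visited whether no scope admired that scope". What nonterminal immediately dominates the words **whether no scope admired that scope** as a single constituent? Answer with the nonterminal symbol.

[S [NP [Det no] [N scope]] [VP [V visited] [CP [C whether] [S [NP [Det no] [N scope]] [VP [V admired] [NP [Det that] [N scope]]]]]]]
The span 'whether no scope admired that scope' is the CP node built by CP → C S.

CP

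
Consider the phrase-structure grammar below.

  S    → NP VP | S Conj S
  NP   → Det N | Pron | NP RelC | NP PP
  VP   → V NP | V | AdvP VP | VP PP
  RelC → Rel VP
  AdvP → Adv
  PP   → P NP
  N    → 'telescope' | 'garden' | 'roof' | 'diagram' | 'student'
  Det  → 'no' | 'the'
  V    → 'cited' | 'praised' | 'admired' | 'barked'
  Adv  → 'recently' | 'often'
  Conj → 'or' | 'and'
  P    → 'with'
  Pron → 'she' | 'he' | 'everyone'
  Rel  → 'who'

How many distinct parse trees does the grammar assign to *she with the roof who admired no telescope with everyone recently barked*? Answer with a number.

7

Two of the 7 distinct bracketings:
[S [NP [NP [NP [Pron she]] [PP [P with] [NP [Det the] [N roof]]]] [RelC [Rel who] [VP [V admired] [NP [NP [Det no] [N telescope]] [PP [P with] [NP [Pron everyone]]]]]]] [VP [AdvP [Adv recently]] [VP [V barked]]]]
[S [NP [NP [NP [Pron she]] [PP [P with] [NP [Det the] [N roof]]]] [RelC [Rel who] [VP [VP [V admired] [NP [Det no] [N telescope]]] [PP [P with] [NP [Pron everyone]]]]]] [VP [AdvP [Adv recently]] [VP [V barked]]]]
The difference turns on whether VP → VP PP is used at the relevant span, versus an alternative expansion of VP.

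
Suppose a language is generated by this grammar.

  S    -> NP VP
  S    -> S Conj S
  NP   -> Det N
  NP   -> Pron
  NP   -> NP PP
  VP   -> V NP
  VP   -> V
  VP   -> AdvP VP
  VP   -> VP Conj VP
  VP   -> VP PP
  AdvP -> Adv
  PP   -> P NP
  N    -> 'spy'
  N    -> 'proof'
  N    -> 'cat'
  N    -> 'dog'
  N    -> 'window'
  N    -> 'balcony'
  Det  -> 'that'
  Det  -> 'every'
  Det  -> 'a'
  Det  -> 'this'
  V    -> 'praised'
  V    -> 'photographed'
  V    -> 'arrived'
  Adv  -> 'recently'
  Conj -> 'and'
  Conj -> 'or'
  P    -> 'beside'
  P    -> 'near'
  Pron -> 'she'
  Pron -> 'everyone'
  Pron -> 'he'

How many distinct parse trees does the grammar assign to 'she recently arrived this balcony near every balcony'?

3

Two of the 3 distinct bracketings:
[S [NP [Pron she]] [VP [AdvP [Adv recently]] [VP [V arrived] [NP [NP [Det this] [N balcony]] [PP [P near] [NP [Det every] [N balcony]]]]]]]
[S [NP [Pron she]] [VP [AdvP [Adv recently]] [VP [VP [V arrived] [NP [Det this] [N balcony]]] [PP [P near] [NP [Det every] [N balcony]]]]]]
The difference turns on whether NP → NP PP is used at the relevant span, versus an alternative expansion of NP.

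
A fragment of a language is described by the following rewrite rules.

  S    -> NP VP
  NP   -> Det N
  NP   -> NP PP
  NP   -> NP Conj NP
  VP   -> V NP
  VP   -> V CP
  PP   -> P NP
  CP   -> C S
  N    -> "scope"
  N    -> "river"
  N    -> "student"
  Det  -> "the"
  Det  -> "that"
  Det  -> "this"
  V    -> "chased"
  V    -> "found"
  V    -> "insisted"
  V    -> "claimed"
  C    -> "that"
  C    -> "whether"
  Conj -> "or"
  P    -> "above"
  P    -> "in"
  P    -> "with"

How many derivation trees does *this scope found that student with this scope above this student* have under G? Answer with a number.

The two bracketings:
[S [NP [Det this] [N scope]] [VP [V found] [NP [NP [Det that] [N student]] [PP [P with] [NP [NP [Det this] [N scope]] [PP [P above] [NP [Det this] [N student]]]]]]]]
[S [NP [Det this] [N scope]] [VP [V found] [NP [NP [NP [Det that] [N student]] [PP [P with] [NP [Det this] [N scope]]]] [PP [P above] [NP [Det this] [N student]]]]]]
The trees differ in how a recursive rule is bracketed over the same span.

2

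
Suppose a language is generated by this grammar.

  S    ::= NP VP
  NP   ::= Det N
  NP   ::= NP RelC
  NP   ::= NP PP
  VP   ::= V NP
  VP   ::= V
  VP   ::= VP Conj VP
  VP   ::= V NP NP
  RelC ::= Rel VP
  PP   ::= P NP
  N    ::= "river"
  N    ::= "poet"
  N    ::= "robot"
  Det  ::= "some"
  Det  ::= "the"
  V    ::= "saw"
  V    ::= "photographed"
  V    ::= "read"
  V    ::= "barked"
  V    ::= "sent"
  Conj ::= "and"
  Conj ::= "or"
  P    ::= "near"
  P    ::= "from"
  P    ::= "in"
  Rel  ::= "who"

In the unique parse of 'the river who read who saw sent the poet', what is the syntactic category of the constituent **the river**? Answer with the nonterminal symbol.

[S [NP [NP [NP [Det the] [N river]] [RelC [Rel who] [VP [V read]]]] [RelC [Rel who] [VP [V saw]]]] [VP [V sent] [NP [Det the] [N poet]]]]
The span 'the river' is the NP node built by NP → Det N.

NP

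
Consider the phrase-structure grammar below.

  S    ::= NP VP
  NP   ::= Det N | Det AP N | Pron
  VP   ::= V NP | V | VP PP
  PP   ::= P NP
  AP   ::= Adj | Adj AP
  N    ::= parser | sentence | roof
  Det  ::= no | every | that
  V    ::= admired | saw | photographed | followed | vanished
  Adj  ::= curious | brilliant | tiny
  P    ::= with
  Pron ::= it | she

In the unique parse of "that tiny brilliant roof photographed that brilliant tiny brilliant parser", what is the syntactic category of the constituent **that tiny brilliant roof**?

S
  NP
    Det: that
    AP
      Adj: tiny
      AP
        Adj: brilliant
    N: roof
  VP
    V: photographed
    NP
      Det: that
      AP
        Adj: brilliant
        AP
          Adj: tiny
          AP
            Adj: brilliant
      N: parser
The span 'that tiny brilliant roof' is the NP node built by NP → Det AP N.

NP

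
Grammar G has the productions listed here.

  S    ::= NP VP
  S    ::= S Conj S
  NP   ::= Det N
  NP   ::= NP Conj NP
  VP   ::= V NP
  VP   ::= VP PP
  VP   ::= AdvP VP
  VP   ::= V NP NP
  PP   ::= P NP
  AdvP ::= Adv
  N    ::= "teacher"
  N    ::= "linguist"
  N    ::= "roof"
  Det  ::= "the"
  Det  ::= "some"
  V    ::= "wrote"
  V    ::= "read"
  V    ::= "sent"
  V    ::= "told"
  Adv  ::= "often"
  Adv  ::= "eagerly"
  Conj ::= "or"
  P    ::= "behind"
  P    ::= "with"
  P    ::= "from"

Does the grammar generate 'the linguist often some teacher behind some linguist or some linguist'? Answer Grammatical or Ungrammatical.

Ungrammatical

An Adv word can never sit immediately before a Det word in any string this grammar generates, so the substring 'often some' rules out a derivation.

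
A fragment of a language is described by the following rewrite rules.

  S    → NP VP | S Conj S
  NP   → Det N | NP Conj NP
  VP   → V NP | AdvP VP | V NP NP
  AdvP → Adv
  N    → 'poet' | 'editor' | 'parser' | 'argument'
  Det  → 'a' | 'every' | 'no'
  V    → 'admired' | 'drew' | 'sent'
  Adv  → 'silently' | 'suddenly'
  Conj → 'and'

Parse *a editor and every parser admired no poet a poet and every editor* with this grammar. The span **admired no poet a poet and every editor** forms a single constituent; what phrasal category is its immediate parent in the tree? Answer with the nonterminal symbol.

S

S
  NP
    NP
      Det: a
      N: editor
    Conj: and
    NP
      Det: every
      N: parser
  VP
    V: admired
    NP
      Det: no
      N: poet
    NP
      NP
        Det: a
        N: poet
      Conj: and
      NP
        Det: every
        N: editor
The span 'admired no poet a poet and every editor' is the VP node built by VP → V NP NP.
Its mother is the S built by S → NP VP.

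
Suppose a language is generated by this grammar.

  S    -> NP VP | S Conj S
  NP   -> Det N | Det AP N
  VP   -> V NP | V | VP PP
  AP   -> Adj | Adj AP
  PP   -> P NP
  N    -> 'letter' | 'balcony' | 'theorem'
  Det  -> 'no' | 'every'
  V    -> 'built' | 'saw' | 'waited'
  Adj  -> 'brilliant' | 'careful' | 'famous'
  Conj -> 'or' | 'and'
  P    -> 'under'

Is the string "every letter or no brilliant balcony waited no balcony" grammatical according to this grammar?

For S → NP VP, the only prefix that parses as NP is 'every letter', but the remainder 'or no brilliant balcony waited no balcony' is not a VP under these rules. The alternative S rule S → S Conj S likewise has no satisfying split.

Ungrammatical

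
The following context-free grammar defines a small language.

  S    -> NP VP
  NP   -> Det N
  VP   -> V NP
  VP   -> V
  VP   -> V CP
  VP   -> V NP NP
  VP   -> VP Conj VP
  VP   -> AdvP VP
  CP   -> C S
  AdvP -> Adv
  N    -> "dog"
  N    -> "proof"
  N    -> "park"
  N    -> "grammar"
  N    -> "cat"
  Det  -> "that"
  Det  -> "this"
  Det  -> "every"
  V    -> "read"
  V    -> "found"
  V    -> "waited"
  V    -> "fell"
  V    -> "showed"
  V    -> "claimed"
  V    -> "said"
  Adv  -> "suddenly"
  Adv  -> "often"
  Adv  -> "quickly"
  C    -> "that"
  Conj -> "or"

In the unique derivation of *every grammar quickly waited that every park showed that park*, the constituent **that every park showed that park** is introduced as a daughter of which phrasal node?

S
  NP
    Det: every
    N: grammar
  VP
    AdvP
      Adv: quickly
    VP
      V: waited
      CP
        C: that
        S
          NP
            Det: every
            N: park
          VP
            V: showed
            NP
              Det: that
              N: park
The span 'that every park showed that park' is the CP node built by CP → C S.
Its mother is the VP built by VP → V CP.

VP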